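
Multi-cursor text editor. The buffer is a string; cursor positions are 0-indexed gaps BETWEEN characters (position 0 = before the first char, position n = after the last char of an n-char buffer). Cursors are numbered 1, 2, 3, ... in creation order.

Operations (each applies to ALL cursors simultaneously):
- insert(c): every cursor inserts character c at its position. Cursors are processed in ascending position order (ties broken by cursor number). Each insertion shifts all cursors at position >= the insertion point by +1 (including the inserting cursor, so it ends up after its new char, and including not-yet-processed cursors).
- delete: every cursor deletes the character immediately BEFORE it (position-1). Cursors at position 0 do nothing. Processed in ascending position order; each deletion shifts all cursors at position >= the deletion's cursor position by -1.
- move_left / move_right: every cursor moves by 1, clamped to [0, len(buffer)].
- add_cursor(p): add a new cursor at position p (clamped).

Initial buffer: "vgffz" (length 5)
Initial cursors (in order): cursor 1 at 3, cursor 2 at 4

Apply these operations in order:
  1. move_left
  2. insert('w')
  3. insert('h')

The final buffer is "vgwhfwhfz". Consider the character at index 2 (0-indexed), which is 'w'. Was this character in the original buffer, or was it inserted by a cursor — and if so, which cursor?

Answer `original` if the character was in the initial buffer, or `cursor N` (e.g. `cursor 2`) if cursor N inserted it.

After op 1 (move_left): buffer="vgffz" (len 5), cursors c1@2 c2@3, authorship .....
After op 2 (insert('w')): buffer="vgwfwfz" (len 7), cursors c1@3 c2@5, authorship ..1.2..
After op 3 (insert('h')): buffer="vgwhfwhfz" (len 9), cursors c1@4 c2@7, authorship ..11.22..
Authorship (.=original, N=cursor N): . . 1 1 . 2 2 . .
Index 2: author = 1

Answer: cursor 1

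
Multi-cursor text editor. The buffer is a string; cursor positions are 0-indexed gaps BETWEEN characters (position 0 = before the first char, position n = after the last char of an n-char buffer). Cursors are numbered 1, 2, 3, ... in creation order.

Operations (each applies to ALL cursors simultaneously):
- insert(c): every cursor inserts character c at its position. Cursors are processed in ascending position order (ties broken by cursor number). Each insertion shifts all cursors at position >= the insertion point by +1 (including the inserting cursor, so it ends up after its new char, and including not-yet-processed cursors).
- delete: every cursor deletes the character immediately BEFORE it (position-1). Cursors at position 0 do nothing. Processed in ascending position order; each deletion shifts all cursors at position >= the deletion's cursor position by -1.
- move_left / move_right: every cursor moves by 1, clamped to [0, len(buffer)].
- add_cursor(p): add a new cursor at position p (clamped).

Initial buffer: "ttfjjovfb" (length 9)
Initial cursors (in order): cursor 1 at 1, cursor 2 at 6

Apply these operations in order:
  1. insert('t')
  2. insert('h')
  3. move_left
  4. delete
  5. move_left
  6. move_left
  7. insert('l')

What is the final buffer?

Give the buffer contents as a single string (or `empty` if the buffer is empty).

After op 1 (insert('t')): buffer="tttfjjotvfb" (len 11), cursors c1@2 c2@8, authorship .1.....2...
After op 2 (insert('h')): buffer="tthtfjjothvfb" (len 13), cursors c1@3 c2@10, authorship .11.....22...
After op 3 (move_left): buffer="tthtfjjothvfb" (len 13), cursors c1@2 c2@9, authorship .11.....22...
After op 4 (delete): buffer="thtfjjohvfb" (len 11), cursors c1@1 c2@7, authorship .1.....2...
After op 5 (move_left): buffer="thtfjjohvfb" (len 11), cursors c1@0 c2@6, authorship .1.....2...
After op 6 (move_left): buffer="thtfjjohvfb" (len 11), cursors c1@0 c2@5, authorship .1.....2...
After op 7 (insert('l')): buffer="lthtfjljohvfb" (len 13), cursors c1@1 c2@7, authorship 1.1...2..2...

Answer: lthtfjljohvfb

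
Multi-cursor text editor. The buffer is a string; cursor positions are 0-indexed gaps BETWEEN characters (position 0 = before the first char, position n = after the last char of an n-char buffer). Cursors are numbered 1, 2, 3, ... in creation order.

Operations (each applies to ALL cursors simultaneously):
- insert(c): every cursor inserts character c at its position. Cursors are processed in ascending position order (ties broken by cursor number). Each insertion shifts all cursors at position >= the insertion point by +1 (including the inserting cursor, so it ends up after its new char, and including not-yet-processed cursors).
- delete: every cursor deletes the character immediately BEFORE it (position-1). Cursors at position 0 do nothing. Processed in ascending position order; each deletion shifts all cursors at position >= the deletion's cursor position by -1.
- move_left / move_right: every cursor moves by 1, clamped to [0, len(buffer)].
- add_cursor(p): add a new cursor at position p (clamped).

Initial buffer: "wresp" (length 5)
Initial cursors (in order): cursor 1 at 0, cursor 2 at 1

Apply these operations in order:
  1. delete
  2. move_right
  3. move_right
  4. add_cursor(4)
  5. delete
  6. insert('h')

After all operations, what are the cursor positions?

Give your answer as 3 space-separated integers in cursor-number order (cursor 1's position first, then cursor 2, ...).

After op 1 (delete): buffer="resp" (len 4), cursors c1@0 c2@0, authorship ....
After op 2 (move_right): buffer="resp" (len 4), cursors c1@1 c2@1, authorship ....
After op 3 (move_right): buffer="resp" (len 4), cursors c1@2 c2@2, authorship ....
After op 4 (add_cursor(4)): buffer="resp" (len 4), cursors c1@2 c2@2 c3@4, authorship ....
After op 5 (delete): buffer="s" (len 1), cursors c1@0 c2@0 c3@1, authorship .
After op 6 (insert('h')): buffer="hhsh" (len 4), cursors c1@2 c2@2 c3@4, authorship 12.3

Answer: 2 2 4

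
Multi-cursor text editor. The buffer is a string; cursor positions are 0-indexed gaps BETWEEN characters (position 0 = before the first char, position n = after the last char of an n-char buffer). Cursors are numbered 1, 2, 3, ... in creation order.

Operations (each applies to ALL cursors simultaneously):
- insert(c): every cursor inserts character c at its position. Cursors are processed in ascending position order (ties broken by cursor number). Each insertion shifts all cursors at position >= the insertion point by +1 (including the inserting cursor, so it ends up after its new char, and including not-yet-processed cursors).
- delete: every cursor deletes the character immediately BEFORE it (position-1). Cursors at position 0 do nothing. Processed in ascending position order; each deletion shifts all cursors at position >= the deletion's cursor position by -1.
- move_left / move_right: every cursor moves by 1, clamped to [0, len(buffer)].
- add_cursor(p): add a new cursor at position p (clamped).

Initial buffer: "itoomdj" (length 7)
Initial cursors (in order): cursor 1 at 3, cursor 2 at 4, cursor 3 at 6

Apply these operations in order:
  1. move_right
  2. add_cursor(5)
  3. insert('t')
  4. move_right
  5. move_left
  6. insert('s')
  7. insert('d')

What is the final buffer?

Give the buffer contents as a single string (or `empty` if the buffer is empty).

Answer: itootsdmttssdddjsdt

Derivation:
After op 1 (move_right): buffer="itoomdj" (len 7), cursors c1@4 c2@5 c3@7, authorship .......
After op 2 (add_cursor(5)): buffer="itoomdj" (len 7), cursors c1@4 c2@5 c4@5 c3@7, authorship .......
After op 3 (insert('t')): buffer="itootmttdjt" (len 11), cursors c1@5 c2@8 c4@8 c3@11, authorship ....1.24..3
After op 4 (move_right): buffer="itootmttdjt" (len 11), cursors c1@6 c2@9 c4@9 c3@11, authorship ....1.24..3
After op 5 (move_left): buffer="itootmttdjt" (len 11), cursors c1@5 c2@8 c4@8 c3@10, authorship ....1.24..3
After op 6 (insert('s')): buffer="itootsmttssdjst" (len 15), cursors c1@6 c2@11 c4@11 c3@14, authorship ....11.2424..33
After op 7 (insert('d')): buffer="itootsdmttssdddjsdt" (len 19), cursors c1@7 c2@14 c4@14 c3@18, authorship ....111.242424..333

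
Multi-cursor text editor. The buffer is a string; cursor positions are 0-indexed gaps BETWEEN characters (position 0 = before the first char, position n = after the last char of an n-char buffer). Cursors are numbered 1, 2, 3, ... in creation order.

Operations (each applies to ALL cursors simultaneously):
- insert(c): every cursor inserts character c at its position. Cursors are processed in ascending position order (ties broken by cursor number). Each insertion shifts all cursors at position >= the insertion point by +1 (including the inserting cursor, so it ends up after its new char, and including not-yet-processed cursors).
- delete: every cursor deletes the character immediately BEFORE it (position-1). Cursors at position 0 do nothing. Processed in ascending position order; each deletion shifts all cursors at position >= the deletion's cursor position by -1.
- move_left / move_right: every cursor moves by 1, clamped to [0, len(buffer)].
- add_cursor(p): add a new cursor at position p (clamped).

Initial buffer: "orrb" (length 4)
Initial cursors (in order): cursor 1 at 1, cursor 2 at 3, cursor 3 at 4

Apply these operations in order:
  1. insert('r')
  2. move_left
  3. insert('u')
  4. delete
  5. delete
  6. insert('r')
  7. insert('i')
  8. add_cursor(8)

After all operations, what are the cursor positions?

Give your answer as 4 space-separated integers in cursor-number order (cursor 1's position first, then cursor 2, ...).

Answer: 2 6 9 8

Derivation:
After op 1 (insert('r')): buffer="orrrrbr" (len 7), cursors c1@2 c2@5 c3@7, authorship .1..2.3
After op 2 (move_left): buffer="orrrrbr" (len 7), cursors c1@1 c2@4 c3@6, authorship .1..2.3
After op 3 (insert('u')): buffer="ourrrurbur" (len 10), cursors c1@2 c2@6 c3@9, authorship .11..22.33
After op 4 (delete): buffer="orrrrbr" (len 7), cursors c1@1 c2@4 c3@6, authorship .1..2.3
After op 5 (delete): buffer="rrrr" (len 4), cursors c1@0 c2@2 c3@3, authorship 1.23
After op 6 (insert('r')): buffer="rrrrrrr" (len 7), cursors c1@1 c2@4 c3@6, authorship 11.2233
After op 7 (insert('i')): buffer="rirrrirrir" (len 10), cursors c1@2 c2@6 c3@9, authorship 111.222333
After op 8 (add_cursor(8)): buffer="rirrrirrir" (len 10), cursors c1@2 c2@6 c4@8 c3@9, authorship 111.222333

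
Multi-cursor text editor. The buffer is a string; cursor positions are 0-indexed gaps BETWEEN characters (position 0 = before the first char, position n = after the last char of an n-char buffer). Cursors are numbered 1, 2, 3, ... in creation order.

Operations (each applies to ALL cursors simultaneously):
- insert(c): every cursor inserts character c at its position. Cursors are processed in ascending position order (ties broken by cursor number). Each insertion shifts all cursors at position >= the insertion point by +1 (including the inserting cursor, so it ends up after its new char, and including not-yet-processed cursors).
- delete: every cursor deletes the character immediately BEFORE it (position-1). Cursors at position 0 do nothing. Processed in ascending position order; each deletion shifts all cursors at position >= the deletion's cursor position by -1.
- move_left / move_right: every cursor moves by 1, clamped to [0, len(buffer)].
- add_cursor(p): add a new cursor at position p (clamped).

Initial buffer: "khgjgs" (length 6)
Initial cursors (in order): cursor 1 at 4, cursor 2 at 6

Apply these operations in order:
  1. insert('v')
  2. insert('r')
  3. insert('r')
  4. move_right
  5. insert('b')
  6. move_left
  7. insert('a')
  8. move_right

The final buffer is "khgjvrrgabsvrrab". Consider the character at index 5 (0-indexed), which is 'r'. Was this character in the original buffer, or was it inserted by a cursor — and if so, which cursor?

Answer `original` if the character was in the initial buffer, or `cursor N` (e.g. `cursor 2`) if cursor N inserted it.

Answer: cursor 1

Derivation:
After op 1 (insert('v')): buffer="khgjvgsv" (len 8), cursors c1@5 c2@8, authorship ....1..2
After op 2 (insert('r')): buffer="khgjvrgsvr" (len 10), cursors c1@6 c2@10, authorship ....11..22
After op 3 (insert('r')): buffer="khgjvrrgsvrr" (len 12), cursors c1@7 c2@12, authorship ....111..222
After op 4 (move_right): buffer="khgjvrrgsvrr" (len 12), cursors c1@8 c2@12, authorship ....111..222
After op 5 (insert('b')): buffer="khgjvrrgbsvrrb" (len 14), cursors c1@9 c2@14, authorship ....111.1.2222
After op 6 (move_left): buffer="khgjvrrgbsvrrb" (len 14), cursors c1@8 c2@13, authorship ....111.1.2222
After op 7 (insert('a')): buffer="khgjvrrgabsvrrab" (len 16), cursors c1@9 c2@15, authorship ....111.11.22222
After op 8 (move_right): buffer="khgjvrrgabsvrrab" (len 16), cursors c1@10 c2@16, authorship ....111.11.22222
Authorship (.=original, N=cursor N): . . . . 1 1 1 . 1 1 . 2 2 2 2 2
Index 5: author = 1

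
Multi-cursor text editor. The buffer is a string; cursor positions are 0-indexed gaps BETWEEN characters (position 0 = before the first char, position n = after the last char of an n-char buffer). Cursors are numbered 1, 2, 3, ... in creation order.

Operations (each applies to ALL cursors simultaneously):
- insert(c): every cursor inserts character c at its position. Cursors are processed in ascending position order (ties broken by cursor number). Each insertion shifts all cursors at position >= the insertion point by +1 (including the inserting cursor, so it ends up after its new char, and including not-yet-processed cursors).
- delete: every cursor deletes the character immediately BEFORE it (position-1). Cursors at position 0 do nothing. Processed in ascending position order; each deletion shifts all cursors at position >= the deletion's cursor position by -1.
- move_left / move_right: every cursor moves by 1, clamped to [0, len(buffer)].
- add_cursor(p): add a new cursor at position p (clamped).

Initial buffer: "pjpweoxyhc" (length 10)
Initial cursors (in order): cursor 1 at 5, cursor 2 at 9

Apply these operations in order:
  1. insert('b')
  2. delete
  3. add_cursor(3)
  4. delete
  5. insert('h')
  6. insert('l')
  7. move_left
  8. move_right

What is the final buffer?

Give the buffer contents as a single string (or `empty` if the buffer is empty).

Answer: pjhlwhloxyhlc

Derivation:
After op 1 (insert('b')): buffer="pjpweboxyhbc" (len 12), cursors c1@6 c2@11, authorship .....1....2.
After op 2 (delete): buffer="pjpweoxyhc" (len 10), cursors c1@5 c2@9, authorship ..........
After op 3 (add_cursor(3)): buffer="pjpweoxyhc" (len 10), cursors c3@3 c1@5 c2@9, authorship ..........
After op 4 (delete): buffer="pjwoxyc" (len 7), cursors c3@2 c1@3 c2@6, authorship .......
After op 5 (insert('h')): buffer="pjhwhoxyhc" (len 10), cursors c3@3 c1@5 c2@9, authorship ..3.1...2.
After op 6 (insert('l')): buffer="pjhlwhloxyhlc" (len 13), cursors c3@4 c1@7 c2@12, authorship ..33.11...22.
After op 7 (move_left): buffer="pjhlwhloxyhlc" (len 13), cursors c3@3 c1@6 c2@11, authorship ..33.11...22.
After op 8 (move_right): buffer="pjhlwhloxyhlc" (len 13), cursors c3@4 c1@7 c2@12, authorship ..33.11...22.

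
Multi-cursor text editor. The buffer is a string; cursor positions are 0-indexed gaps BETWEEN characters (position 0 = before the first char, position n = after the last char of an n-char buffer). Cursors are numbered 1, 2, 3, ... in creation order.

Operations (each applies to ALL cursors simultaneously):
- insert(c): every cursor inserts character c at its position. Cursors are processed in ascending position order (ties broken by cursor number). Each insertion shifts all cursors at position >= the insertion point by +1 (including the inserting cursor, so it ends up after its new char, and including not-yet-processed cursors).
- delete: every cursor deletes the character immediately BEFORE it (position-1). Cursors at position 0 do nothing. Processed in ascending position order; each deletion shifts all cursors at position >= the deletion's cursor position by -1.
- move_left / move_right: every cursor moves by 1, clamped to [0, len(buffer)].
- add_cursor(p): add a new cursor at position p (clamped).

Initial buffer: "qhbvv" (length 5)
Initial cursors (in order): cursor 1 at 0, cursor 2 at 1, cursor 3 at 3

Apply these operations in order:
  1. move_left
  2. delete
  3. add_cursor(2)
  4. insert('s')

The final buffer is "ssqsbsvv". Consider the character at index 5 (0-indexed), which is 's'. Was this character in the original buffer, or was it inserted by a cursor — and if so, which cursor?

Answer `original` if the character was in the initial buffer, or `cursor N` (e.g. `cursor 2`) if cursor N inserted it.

After op 1 (move_left): buffer="qhbvv" (len 5), cursors c1@0 c2@0 c3@2, authorship .....
After op 2 (delete): buffer="qbvv" (len 4), cursors c1@0 c2@0 c3@1, authorship ....
After op 3 (add_cursor(2)): buffer="qbvv" (len 4), cursors c1@0 c2@0 c3@1 c4@2, authorship ....
After op 4 (insert('s')): buffer="ssqsbsvv" (len 8), cursors c1@2 c2@2 c3@4 c4@6, authorship 12.3.4..
Authorship (.=original, N=cursor N): 1 2 . 3 . 4 . .
Index 5: author = 4

Answer: cursor 4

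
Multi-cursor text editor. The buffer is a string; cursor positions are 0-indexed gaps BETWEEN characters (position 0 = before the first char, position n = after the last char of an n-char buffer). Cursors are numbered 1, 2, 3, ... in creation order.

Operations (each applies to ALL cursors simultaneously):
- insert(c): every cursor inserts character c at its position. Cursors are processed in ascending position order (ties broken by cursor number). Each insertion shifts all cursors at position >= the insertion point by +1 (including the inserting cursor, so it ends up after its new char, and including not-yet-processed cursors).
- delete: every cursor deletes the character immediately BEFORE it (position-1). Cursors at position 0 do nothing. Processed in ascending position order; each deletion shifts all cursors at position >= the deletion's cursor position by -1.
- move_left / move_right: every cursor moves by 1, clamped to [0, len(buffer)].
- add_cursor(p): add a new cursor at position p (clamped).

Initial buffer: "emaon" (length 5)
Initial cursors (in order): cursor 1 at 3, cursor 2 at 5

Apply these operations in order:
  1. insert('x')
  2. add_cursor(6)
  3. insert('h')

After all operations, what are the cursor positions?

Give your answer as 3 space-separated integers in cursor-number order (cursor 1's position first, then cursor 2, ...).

Answer: 5 10 8

Derivation:
After op 1 (insert('x')): buffer="emaxonx" (len 7), cursors c1@4 c2@7, authorship ...1..2
After op 2 (add_cursor(6)): buffer="emaxonx" (len 7), cursors c1@4 c3@6 c2@7, authorship ...1..2
After op 3 (insert('h')): buffer="emaxhonhxh" (len 10), cursors c1@5 c3@8 c2@10, authorship ...11..322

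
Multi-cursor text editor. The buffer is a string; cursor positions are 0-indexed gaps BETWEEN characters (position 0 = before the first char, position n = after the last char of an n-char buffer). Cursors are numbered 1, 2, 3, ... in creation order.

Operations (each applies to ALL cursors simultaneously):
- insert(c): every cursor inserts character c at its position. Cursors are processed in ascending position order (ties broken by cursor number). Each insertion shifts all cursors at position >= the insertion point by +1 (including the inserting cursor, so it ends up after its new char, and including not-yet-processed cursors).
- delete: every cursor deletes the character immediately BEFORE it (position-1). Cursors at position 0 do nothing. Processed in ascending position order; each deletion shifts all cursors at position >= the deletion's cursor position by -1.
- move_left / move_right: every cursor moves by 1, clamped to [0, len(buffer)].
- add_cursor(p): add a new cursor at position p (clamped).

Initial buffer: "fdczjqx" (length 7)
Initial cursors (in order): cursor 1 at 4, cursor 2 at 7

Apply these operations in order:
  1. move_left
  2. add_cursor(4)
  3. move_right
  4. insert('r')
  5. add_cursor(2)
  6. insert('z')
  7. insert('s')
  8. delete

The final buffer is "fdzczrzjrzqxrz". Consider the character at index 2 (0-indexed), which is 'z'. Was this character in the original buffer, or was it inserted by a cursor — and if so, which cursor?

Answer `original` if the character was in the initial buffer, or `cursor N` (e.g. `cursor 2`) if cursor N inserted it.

Answer: cursor 4

Derivation:
After op 1 (move_left): buffer="fdczjqx" (len 7), cursors c1@3 c2@6, authorship .......
After op 2 (add_cursor(4)): buffer="fdczjqx" (len 7), cursors c1@3 c3@4 c2@6, authorship .......
After op 3 (move_right): buffer="fdczjqx" (len 7), cursors c1@4 c3@5 c2@7, authorship .......
After op 4 (insert('r')): buffer="fdczrjrqxr" (len 10), cursors c1@5 c3@7 c2@10, authorship ....1.3..2
After op 5 (add_cursor(2)): buffer="fdczrjrqxr" (len 10), cursors c4@2 c1@5 c3@7 c2@10, authorship ....1.3..2
After op 6 (insert('z')): buffer="fdzczrzjrzqxrz" (len 14), cursors c4@3 c1@7 c3@10 c2@14, authorship ..4..11.33..22
After op 7 (insert('s')): buffer="fdzsczrzsjrzsqxrzs" (len 18), cursors c4@4 c1@9 c3@13 c2@18, authorship ..44..111.333..222
After op 8 (delete): buffer="fdzczrzjrzqxrz" (len 14), cursors c4@3 c1@7 c3@10 c2@14, authorship ..4..11.33..22
Authorship (.=original, N=cursor N): . . 4 . . 1 1 . 3 3 . . 2 2
Index 2: author = 4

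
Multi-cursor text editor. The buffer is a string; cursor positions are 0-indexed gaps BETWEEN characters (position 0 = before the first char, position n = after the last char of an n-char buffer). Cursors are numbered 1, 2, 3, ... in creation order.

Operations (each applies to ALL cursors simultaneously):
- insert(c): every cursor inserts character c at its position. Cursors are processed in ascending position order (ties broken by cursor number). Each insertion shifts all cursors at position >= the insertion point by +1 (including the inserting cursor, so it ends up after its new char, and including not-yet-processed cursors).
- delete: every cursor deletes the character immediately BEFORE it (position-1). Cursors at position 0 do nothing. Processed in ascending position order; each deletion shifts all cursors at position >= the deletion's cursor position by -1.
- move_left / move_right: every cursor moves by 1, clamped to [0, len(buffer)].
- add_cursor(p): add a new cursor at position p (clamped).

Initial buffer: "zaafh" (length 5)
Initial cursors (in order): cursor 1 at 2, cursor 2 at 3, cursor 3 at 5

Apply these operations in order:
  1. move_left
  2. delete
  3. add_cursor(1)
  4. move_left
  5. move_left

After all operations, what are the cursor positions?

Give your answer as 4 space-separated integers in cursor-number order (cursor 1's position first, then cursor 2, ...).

Answer: 0 0 0 0

Derivation:
After op 1 (move_left): buffer="zaafh" (len 5), cursors c1@1 c2@2 c3@4, authorship .....
After op 2 (delete): buffer="ah" (len 2), cursors c1@0 c2@0 c3@1, authorship ..
After op 3 (add_cursor(1)): buffer="ah" (len 2), cursors c1@0 c2@0 c3@1 c4@1, authorship ..
After op 4 (move_left): buffer="ah" (len 2), cursors c1@0 c2@0 c3@0 c4@0, authorship ..
After op 5 (move_left): buffer="ah" (len 2), cursors c1@0 c2@0 c3@0 c4@0, authorship ..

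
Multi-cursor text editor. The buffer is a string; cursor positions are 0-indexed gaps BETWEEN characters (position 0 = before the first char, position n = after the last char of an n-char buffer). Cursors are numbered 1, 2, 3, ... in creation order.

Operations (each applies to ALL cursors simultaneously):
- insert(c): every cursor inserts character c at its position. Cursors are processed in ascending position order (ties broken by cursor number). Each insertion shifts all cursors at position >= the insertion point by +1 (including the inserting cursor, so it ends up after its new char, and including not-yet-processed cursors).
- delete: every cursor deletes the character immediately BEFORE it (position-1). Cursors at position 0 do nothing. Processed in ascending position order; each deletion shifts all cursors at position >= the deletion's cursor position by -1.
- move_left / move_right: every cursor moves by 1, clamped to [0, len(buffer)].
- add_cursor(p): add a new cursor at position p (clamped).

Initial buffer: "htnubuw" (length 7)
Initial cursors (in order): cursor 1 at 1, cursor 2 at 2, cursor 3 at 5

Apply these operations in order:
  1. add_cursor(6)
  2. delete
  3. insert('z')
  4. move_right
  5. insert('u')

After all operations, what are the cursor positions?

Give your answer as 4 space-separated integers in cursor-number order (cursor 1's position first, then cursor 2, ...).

After op 1 (add_cursor(6)): buffer="htnubuw" (len 7), cursors c1@1 c2@2 c3@5 c4@6, authorship .......
After op 2 (delete): buffer="nuw" (len 3), cursors c1@0 c2@0 c3@2 c4@2, authorship ...
After op 3 (insert('z')): buffer="zznuzzw" (len 7), cursors c1@2 c2@2 c3@6 c4@6, authorship 12..34.
After op 4 (move_right): buffer="zznuzzw" (len 7), cursors c1@3 c2@3 c3@7 c4@7, authorship 12..34.
After op 5 (insert('u')): buffer="zznuuuzzwuu" (len 11), cursors c1@5 c2@5 c3@11 c4@11, authorship 12.12.34.34

Answer: 5 5 11 11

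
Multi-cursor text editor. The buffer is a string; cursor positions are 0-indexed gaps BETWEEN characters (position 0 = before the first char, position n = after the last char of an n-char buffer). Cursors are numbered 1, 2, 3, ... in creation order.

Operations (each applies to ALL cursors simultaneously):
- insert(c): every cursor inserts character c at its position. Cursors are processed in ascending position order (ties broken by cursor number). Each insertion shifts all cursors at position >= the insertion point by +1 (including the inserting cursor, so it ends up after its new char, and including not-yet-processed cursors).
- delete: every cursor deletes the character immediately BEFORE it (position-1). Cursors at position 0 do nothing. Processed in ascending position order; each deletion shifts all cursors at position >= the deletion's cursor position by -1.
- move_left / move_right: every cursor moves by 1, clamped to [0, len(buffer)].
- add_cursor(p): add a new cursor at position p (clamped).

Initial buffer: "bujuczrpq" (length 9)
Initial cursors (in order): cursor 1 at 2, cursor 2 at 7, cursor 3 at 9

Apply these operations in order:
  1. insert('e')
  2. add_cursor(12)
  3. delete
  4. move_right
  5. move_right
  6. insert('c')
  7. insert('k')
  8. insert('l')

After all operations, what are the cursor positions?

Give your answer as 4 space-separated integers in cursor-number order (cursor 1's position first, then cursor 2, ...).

Answer: 7 20 20 20

Derivation:
After op 1 (insert('e')): buffer="buejuczrepqe" (len 12), cursors c1@3 c2@9 c3@12, authorship ..1.....2..3
After op 2 (add_cursor(12)): buffer="buejuczrepqe" (len 12), cursors c1@3 c2@9 c3@12 c4@12, authorship ..1.....2..3
After op 3 (delete): buffer="bujuczrp" (len 8), cursors c1@2 c2@7 c3@8 c4@8, authorship ........
After op 4 (move_right): buffer="bujuczrp" (len 8), cursors c1@3 c2@8 c3@8 c4@8, authorship ........
After op 5 (move_right): buffer="bujuczrp" (len 8), cursors c1@4 c2@8 c3@8 c4@8, authorship ........
After op 6 (insert('c')): buffer="bujucczrpccc" (len 12), cursors c1@5 c2@12 c3@12 c4@12, authorship ....1....234
After op 7 (insert('k')): buffer="bujuckczrpccckkk" (len 16), cursors c1@6 c2@16 c3@16 c4@16, authorship ....11....234234
After op 8 (insert('l')): buffer="bujucklczrpccckkklll" (len 20), cursors c1@7 c2@20 c3@20 c4@20, authorship ....111....234234234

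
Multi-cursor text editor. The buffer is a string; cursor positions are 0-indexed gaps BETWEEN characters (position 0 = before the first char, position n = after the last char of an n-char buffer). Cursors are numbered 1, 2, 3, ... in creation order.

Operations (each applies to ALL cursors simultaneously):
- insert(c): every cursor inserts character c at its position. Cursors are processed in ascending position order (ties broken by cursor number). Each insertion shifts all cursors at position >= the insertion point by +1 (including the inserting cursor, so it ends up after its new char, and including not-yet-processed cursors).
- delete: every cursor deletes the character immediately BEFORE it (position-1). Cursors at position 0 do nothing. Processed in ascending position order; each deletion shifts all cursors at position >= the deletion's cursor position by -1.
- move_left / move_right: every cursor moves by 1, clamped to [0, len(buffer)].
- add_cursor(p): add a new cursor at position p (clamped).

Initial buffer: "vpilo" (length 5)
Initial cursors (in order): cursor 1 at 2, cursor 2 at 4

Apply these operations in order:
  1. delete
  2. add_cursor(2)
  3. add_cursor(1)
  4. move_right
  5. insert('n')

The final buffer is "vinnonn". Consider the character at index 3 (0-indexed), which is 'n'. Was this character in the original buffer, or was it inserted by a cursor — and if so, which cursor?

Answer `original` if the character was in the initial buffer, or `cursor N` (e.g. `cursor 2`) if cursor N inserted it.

After op 1 (delete): buffer="vio" (len 3), cursors c1@1 c2@2, authorship ...
After op 2 (add_cursor(2)): buffer="vio" (len 3), cursors c1@1 c2@2 c3@2, authorship ...
After op 3 (add_cursor(1)): buffer="vio" (len 3), cursors c1@1 c4@1 c2@2 c3@2, authorship ...
After op 4 (move_right): buffer="vio" (len 3), cursors c1@2 c4@2 c2@3 c3@3, authorship ...
After op 5 (insert('n')): buffer="vinnonn" (len 7), cursors c1@4 c4@4 c2@7 c3@7, authorship ..14.23
Authorship (.=original, N=cursor N): . . 1 4 . 2 3
Index 3: author = 4

Answer: cursor 4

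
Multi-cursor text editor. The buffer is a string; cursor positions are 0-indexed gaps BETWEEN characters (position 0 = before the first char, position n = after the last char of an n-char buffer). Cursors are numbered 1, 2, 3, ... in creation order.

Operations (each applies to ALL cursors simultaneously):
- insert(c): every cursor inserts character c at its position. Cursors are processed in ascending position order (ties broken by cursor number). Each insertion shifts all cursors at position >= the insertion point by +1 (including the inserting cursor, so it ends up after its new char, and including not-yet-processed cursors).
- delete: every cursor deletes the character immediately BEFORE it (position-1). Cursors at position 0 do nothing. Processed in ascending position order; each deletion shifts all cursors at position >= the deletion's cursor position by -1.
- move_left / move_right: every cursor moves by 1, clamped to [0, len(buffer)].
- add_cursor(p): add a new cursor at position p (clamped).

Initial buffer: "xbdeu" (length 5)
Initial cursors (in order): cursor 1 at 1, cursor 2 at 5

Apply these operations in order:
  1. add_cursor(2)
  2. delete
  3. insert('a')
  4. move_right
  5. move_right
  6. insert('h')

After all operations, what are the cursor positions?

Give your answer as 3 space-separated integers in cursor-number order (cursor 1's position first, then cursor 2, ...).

After op 1 (add_cursor(2)): buffer="xbdeu" (len 5), cursors c1@1 c3@2 c2@5, authorship .....
After op 2 (delete): buffer="de" (len 2), cursors c1@0 c3@0 c2@2, authorship ..
After op 3 (insert('a')): buffer="aadea" (len 5), cursors c1@2 c3@2 c2@5, authorship 13..2
After op 4 (move_right): buffer="aadea" (len 5), cursors c1@3 c3@3 c2@5, authorship 13..2
After op 5 (move_right): buffer="aadea" (len 5), cursors c1@4 c3@4 c2@5, authorship 13..2
After op 6 (insert('h')): buffer="aadehhah" (len 8), cursors c1@6 c3@6 c2@8, authorship 13..1322

Answer: 6 8 6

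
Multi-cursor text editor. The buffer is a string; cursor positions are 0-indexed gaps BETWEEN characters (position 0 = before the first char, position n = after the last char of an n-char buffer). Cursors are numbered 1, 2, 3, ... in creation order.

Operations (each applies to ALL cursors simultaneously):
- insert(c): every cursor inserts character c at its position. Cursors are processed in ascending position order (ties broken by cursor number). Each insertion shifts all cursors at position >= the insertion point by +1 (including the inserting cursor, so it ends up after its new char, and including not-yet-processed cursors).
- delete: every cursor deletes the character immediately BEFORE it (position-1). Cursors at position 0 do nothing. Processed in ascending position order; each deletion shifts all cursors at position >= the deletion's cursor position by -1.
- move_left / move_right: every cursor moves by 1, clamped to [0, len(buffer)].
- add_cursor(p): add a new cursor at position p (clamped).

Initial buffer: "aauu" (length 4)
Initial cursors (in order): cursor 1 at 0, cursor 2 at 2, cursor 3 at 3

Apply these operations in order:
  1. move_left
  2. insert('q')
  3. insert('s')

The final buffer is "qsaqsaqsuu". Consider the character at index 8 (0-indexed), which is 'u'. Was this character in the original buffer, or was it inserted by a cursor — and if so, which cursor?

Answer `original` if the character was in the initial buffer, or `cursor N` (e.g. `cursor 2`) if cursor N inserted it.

After op 1 (move_left): buffer="aauu" (len 4), cursors c1@0 c2@1 c3@2, authorship ....
After op 2 (insert('q')): buffer="qaqaquu" (len 7), cursors c1@1 c2@3 c3@5, authorship 1.2.3..
After op 3 (insert('s')): buffer="qsaqsaqsuu" (len 10), cursors c1@2 c2@5 c3@8, authorship 11.22.33..
Authorship (.=original, N=cursor N): 1 1 . 2 2 . 3 3 . .
Index 8: author = original

Answer: original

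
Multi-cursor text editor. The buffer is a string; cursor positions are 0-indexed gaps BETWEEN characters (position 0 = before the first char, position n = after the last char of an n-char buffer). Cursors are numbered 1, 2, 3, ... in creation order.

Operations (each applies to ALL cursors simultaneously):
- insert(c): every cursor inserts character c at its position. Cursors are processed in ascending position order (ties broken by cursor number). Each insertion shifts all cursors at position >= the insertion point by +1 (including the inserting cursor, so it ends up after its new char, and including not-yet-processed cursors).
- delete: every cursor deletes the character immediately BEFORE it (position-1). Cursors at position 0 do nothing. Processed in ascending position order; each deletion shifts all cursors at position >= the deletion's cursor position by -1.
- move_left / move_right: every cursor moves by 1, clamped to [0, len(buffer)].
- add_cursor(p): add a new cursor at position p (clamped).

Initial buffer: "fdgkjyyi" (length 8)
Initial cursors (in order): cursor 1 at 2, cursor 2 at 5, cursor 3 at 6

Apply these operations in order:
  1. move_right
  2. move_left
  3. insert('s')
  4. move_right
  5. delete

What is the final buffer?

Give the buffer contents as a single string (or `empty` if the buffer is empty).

Answer: fdskjssi

Derivation:
After op 1 (move_right): buffer="fdgkjyyi" (len 8), cursors c1@3 c2@6 c3@7, authorship ........
After op 2 (move_left): buffer="fdgkjyyi" (len 8), cursors c1@2 c2@5 c3@6, authorship ........
After op 3 (insert('s')): buffer="fdsgkjsysyi" (len 11), cursors c1@3 c2@7 c3@9, authorship ..1...2.3..
After op 4 (move_right): buffer="fdsgkjsysyi" (len 11), cursors c1@4 c2@8 c3@10, authorship ..1...2.3..
After op 5 (delete): buffer="fdskjssi" (len 8), cursors c1@3 c2@6 c3@7, authorship ..1..23.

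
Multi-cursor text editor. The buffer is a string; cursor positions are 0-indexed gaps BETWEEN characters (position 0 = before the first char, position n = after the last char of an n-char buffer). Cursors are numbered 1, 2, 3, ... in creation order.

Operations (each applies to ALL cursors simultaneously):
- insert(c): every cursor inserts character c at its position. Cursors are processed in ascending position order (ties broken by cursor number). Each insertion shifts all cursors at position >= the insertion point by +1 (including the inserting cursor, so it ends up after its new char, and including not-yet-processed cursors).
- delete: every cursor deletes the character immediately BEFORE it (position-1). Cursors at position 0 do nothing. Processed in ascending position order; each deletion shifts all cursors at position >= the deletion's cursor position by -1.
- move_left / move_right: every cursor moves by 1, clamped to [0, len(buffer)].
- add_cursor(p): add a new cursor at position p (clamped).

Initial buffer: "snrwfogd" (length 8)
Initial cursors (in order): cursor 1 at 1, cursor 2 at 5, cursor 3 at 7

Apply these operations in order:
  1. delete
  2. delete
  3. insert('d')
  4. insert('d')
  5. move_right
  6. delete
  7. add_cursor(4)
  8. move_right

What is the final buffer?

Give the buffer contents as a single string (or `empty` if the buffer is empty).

Answer: ddrddd

Derivation:
After op 1 (delete): buffer="nrwod" (len 5), cursors c1@0 c2@3 c3@4, authorship .....
After op 2 (delete): buffer="nrd" (len 3), cursors c1@0 c2@2 c3@2, authorship ...
After op 3 (insert('d')): buffer="dnrddd" (len 6), cursors c1@1 c2@5 c3@5, authorship 1..23.
After op 4 (insert('d')): buffer="ddnrddddd" (len 9), cursors c1@2 c2@8 c3@8, authorship 11..2323.
After op 5 (move_right): buffer="ddnrddddd" (len 9), cursors c1@3 c2@9 c3@9, authorship 11..2323.
After op 6 (delete): buffer="ddrddd" (len 6), cursors c1@2 c2@6 c3@6, authorship 11.232
After op 7 (add_cursor(4)): buffer="ddrddd" (len 6), cursors c1@2 c4@4 c2@6 c3@6, authorship 11.232
After op 8 (move_right): buffer="ddrddd" (len 6), cursors c1@3 c4@5 c2@6 c3@6, authorship 11.232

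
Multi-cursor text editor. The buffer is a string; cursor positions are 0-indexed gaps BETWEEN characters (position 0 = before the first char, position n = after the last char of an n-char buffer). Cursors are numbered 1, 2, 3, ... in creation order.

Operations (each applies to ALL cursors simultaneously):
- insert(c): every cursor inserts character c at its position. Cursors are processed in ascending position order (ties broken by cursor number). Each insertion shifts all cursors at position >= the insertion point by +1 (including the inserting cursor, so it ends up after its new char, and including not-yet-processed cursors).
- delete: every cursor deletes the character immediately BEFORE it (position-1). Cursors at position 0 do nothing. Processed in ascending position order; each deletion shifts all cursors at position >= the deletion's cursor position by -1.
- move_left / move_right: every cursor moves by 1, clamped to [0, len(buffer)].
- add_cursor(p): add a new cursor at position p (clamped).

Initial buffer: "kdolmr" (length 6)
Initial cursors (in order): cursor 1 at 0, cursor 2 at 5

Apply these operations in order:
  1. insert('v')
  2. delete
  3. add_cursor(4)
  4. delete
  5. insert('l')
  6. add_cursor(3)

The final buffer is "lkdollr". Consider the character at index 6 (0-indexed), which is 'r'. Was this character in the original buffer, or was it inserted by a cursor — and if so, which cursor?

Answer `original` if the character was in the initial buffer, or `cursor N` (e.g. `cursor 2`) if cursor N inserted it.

After op 1 (insert('v')): buffer="vkdolmvr" (len 8), cursors c1@1 c2@7, authorship 1.....2.
After op 2 (delete): buffer="kdolmr" (len 6), cursors c1@0 c2@5, authorship ......
After op 3 (add_cursor(4)): buffer="kdolmr" (len 6), cursors c1@0 c3@4 c2@5, authorship ......
After op 4 (delete): buffer="kdor" (len 4), cursors c1@0 c2@3 c3@3, authorship ....
After op 5 (insert('l')): buffer="lkdollr" (len 7), cursors c1@1 c2@6 c3@6, authorship 1...23.
After op 6 (add_cursor(3)): buffer="lkdollr" (len 7), cursors c1@1 c4@3 c2@6 c3@6, authorship 1...23.
Authorship (.=original, N=cursor N): 1 . . . 2 3 .
Index 6: author = original

Answer: original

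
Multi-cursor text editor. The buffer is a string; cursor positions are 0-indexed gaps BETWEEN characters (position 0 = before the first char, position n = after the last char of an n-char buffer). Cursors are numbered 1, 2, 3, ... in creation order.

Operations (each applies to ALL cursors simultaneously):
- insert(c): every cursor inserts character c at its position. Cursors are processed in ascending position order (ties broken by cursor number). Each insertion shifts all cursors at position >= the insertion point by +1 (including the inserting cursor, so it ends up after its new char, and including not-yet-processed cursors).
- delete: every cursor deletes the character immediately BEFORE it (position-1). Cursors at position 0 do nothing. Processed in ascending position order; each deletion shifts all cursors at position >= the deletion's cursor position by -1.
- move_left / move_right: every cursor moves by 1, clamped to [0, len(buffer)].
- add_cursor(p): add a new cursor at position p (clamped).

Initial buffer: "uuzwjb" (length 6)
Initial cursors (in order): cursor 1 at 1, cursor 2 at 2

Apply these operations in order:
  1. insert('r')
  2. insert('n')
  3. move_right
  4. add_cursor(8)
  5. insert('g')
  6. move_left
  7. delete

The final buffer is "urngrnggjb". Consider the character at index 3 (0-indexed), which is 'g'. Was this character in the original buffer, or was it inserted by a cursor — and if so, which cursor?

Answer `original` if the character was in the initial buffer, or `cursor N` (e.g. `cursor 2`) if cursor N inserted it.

After op 1 (insert('r')): buffer="ururzwjb" (len 8), cursors c1@2 c2@4, authorship .1.2....
After op 2 (insert('n')): buffer="urnurnzwjb" (len 10), cursors c1@3 c2@6, authorship .11.22....
After op 3 (move_right): buffer="urnurnzwjb" (len 10), cursors c1@4 c2@7, authorship .11.22....
After op 4 (add_cursor(8)): buffer="urnurnzwjb" (len 10), cursors c1@4 c2@7 c3@8, authorship .11.22....
After op 5 (insert('g')): buffer="urnugrnzgwgjb" (len 13), cursors c1@5 c2@9 c3@11, authorship .11.122.2.3..
After op 6 (move_left): buffer="urnugrnzgwgjb" (len 13), cursors c1@4 c2@8 c3@10, authorship .11.122.2.3..
After op 7 (delete): buffer="urngrnggjb" (len 10), cursors c1@3 c2@6 c3@7, authorship .1112223..
Authorship (.=original, N=cursor N): . 1 1 1 2 2 2 3 . .
Index 3: author = 1

Answer: cursor 1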